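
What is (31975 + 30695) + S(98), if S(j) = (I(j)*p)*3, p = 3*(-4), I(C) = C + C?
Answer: 55614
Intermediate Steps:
I(C) = 2*C
p = -12
S(j) = -72*j (S(j) = ((2*j)*(-12))*3 = -24*j*3 = -72*j)
(31975 + 30695) + S(98) = (31975 + 30695) - 72*98 = 62670 - 7056 = 55614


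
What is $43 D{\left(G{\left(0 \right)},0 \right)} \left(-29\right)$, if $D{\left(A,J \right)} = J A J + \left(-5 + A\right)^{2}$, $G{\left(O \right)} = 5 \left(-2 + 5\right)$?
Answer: $-124700$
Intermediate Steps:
$G{\left(O \right)} = 15$ ($G{\left(O \right)} = 5 \cdot 3 = 15$)
$D{\left(A,J \right)} = \left(-5 + A\right)^{2} + A J^{2}$ ($D{\left(A,J \right)} = A J J + \left(-5 + A\right)^{2} = A J^{2} + \left(-5 + A\right)^{2} = \left(-5 + A\right)^{2} + A J^{2}$)
$43 D{\left(G{\left(0 \right)},0 \right)} \left(-29\right) = 43 \left(\left(-5 + 15\right)^{2} + 15 \cdot 0^{2}\right) \left(-29\right) = 43 \left(10^{2} + 15 \cdot 0\right) \left(-29\right) = 43 \left(100 + 0\right) \left(-29\right) = 43 \cdot 100 \left(-29\right) = 4300 \left(-29\right) = -124700$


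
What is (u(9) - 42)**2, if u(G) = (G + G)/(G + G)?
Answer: 1681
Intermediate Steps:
u(G) = 1 (u(G) = (2*G)/((2*G)) = (2*G)*(1/(2*G)) = 1)
(u(9) - 42)**2 = (1 - 42)**2 = (-41)**2 = 1681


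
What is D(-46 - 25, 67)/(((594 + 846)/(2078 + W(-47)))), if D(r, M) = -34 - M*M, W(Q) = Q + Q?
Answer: -280426/45 ≈ -6231.7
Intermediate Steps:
W(Q) = 2*Q
D(r, M) = -34 - M**2
D(-46 - 25, 67)/(((594 + 846)/(2078 + W(-47)))) = (-34 - 1*67**2)/(((594 + 846)/(2078 + 2*(-47)))) = (-34 - 1*4489)/((1440/(2078 - 94))) = (-34 - 4489)/((1440/1984)) = -4523/(1440*(1/1984)) = -4523/45/62 = -4523*62/45 = -280426/45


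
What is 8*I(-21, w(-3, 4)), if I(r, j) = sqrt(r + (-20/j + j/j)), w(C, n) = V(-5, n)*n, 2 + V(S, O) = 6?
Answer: 4*I*sqrt(85) ≈ 36.878*I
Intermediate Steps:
V(S, O) = 4 (V(S, O) = -2 + 6 = 4)
w(C, n) = 4*n
I(r, j) = sqrt(1 + r - 20/j) (I(r, j) = sqrt(r + (-20/j + 1)) = sqrt(r + (1 - 20/j)) = sqrt(1 + r - 20/j))
8*I(-21, w(-3, 4)) = 8*sqrt(1 - 21 - 20/(4*4)) = 8*sqrt(1 - 21 - 20/16) = 8*sqrt(1 - 21 - 20*1/16) = 8*sqrt(1 - 21 - 5/4) = 8*sqrt(-85/4) = 8*(I*sqrt(85)/2) = 4*I*sqrt(85)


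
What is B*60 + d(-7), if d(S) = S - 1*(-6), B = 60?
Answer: 3599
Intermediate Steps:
d(S) = 6 + S (d(S) = S + 6 = 6 + S)
B*60 + d(-7) = 60*60 + (6 - 7) = 3600 - 1 = 3599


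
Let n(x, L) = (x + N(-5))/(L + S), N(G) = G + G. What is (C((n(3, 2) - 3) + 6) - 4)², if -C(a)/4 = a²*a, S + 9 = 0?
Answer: 67600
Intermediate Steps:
N(G) = 2*G
S = -9 (S = -9 + 0 = -9)
n(x, L) = (-10 + x)/(-9 + L) (n(x, L) = (x + 2*(-5))/(L - 9) = (x - 10)/(-9 + L) = (-10 + x)/(-9 + L))
C(a) = -4*a³ (C(a) = -4*a²*a = -4*a³)
(C((n(3, 2) - 3) + 6) - 4)² = (-4*(((-10 + 3)/(-9 + 2) - 3) + 6)³ - 4)² = (-4*((-7/(-7) - 3) + 6)³ - 4)² = (-4*((-⅐*(-7) - 3) + 6)³ - 4)² = (-4*((1 - 3) + 6)³ - 4)² = (-4*(-2 + 6)³ - 4)² = (-4*4³ - 4)² = (-4*64 - 4)² = (-256 - 4)² = (-260)² = 67600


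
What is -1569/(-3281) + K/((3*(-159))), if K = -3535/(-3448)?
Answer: 2568929689/5396247576 ≈ 0.47606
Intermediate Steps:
K = 3535/3448 (K = -3535*(-1/3448) = 3535/3448 ≈ 1.0252)
-1569/(-3281) + K/((3*(-159))) = -1569/(-3281) + 3535/(3448*((3*(-159)))) = -1569*(-1/3281) + (3535/3448)/(-477) = 1569/3281 + (3535/3448)*(-1/477) = 1569/3281 - 3535/1644696 = 2568929689/5396247576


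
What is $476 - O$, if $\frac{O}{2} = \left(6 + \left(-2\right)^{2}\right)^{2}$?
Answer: $276$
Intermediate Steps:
$O = 200$ ($O = 2 \left(6 + \left(-2\right)^{2}\right)^{2} = 2 \left(6 + 4\right)^{2} = 2 \cdot 10^{2} = 2 \cdot 100 = 200$)
$476 - O = 476 - 200 = 276$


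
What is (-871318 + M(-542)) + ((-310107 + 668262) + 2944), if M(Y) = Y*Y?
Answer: -216455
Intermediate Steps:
M(Y) = Y**2
(-871318 + M(-542)) + ((-310107 + 668262) + 2944) = (-871318 + (-542)**2) + ((-310107 + 668262) + 2944) = (-871318 + 293764) + (358155 + 2944) = -577554 + 361099 = -216455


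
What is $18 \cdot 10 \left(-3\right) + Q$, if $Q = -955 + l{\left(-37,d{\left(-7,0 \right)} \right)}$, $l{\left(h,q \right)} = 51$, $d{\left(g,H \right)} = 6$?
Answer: $-1444$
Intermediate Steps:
$Q = -904$ ($Q = -955 + 51 = -904$)
$18 \cdot 10 \left(-3\right) + Q = 18 \cdot 10 \left(-3\right) - 904 = 180 \left(-3\right) - 904 = -540 - 904 = -1444$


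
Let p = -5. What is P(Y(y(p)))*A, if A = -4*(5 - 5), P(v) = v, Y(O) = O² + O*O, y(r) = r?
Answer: 0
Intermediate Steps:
Y(O) = 2*O² (Y(O) = O² + O² = 2*O²)
A = 0 (A = -4*0 = 0)
P(Y(y(p)))*A = (2*(-5)²)*0 = (2*25)*0 = 50*0 = 0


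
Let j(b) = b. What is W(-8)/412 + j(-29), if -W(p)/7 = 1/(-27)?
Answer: -322589/11124 ≈ -28.999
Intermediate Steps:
W(p) = 7/27 (W(p) = -7/(-27) = -7*(-1/27) = 7/27)
W(-8)/412 + j(-29) = (7/27)/412 - 29 = (7/27)*(1/412) - 29 = 7/11124 - 29 = -322589/11124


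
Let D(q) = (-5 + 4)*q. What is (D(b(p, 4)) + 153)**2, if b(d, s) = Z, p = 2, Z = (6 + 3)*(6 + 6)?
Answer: 2025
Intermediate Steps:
Z = 108 (Z = 9*12 = 108)
b(d, s) = 108
D(q) = -q
(D(b(p, 4)) + 153)**2 = (-1*108 + 153)**2 = (-108 + 153)**2 = 45**2 = 2025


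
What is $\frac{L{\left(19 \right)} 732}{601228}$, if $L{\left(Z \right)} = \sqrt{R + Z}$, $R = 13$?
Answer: $\frac{732 \sqrt{2}}{150307} \approx 0.0068873$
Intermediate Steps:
$L{\left(Z \right)} = \sqrt{13 + Z}$
$\frac{L{\left(19 \right)} 732}{601228} = \frac{\sqrt{13 + 19} \cdot 732}{601228} = \sqrt{32} \cdot 732 \cdot \frac{1}{601228} = 4 \sqrt{2} \cdot 732 \cdot \frac{1}{601228} = 2928 \sqrt{2} \cdot \frac{1}{601228} = \frac{732 \sqrt{2}}{150307}$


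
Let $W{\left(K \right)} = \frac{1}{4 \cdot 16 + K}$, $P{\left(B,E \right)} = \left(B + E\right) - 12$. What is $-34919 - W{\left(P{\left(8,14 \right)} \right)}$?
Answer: $- \frac{2584007}{74} \approx -34919.0$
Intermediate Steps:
$P{\left(B,E \right)} = -12 + B + E$
$W{\left(K \right)} = \frac{1}{64 + K}$
$-34919 - W{\left(P{\left(8,14 \right)} \right)} = -34919 - \frac{1}{64 + \left(-12 + 8 + 14\right)} = -34919 - \frac{1}{64 + 10} = -34919 - \frac{1}{74} = - \frac{2584007}{74}$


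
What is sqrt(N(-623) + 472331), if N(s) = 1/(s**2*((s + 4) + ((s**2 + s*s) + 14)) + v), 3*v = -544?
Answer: 2*sqrt(96319918721154931403458918190)/903160269167 ≈ 687.26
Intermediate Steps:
v = -544/3 (v = (1/3)*(-544) = -544/3 ≈ -181.33)
N(s) = 1/(-544/3 + s**2*(18 + s + 2*s**2)) (N(s) = 1/(s**2*((s + 4) + ((s**2 + s*s) + 14)) - 544/3) = 1/(s**2*((4 + s) + ((s**2 + s**2) + 14)) - 544/3) = 1/(s**2*((4 + s) + (2*s**2 + 14)) - 544/3) = 1/(s**2*((4 + s) + (14 + 2*s**2)) - 544/3) = 1/(s**2*(18 + s + 2*s**2) - 544/3) = 1/(-544/3 + s**2*(18 + s + 2*s**2)))
sqrt(N(-623) + 472331) = sqrt(3/(-544 + 3*(-623)**3 + 6*(-623)**4 + 54*(-623)**2) + 472331) = sqrt(3/(-544 + 3*(-241804367) + 6*150644120641 + 54*388129) + 472331) = sqrt(3/(-544 - 725413101 + 903864723846 + 20958966) + 472331) = sqrt(3/903160269167 + 472331) = sqrt(426590593095918280/903160269167) = 2*sqrt(96319918721154931403458918190)/903160269167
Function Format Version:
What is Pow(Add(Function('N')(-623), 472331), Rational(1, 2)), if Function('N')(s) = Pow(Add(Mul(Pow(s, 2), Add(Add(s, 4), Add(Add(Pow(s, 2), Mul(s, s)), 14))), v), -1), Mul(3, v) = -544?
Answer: Mul(Rational(2, 903160269167), Pow(96319918721154931403458918190, Rational(1, 2))) ≈ 687.26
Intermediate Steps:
v = Rational(-544, 3) (v = Mul(Rational(1, 3), -544) = Rational(-544, 3) ≈ -181.33)
Function('N')(s) = Pow(Add(Rational(-544, 3), Mul(Pow(s, 2), Add(18, s, Mul(2, Pow(s, 2))))), -1) (Function('N')(s) = Pow(Add(Mul(Pow(s, 2), Add(Add(s, 4), Add(Add(Pow(s, 2), Mul(s, s)), 14))), Rational(-544, 3)), -1) = Pow(Add(Mul(Pow(s, 2), Add(Add(4, s), Add(Add(Pow(s, 2), Pow(s, 2)), 14))), Rational(-544, 3)), -1) = Pow(Add(Mul(Pow(s, 2), Add(Add(4, s), Add(Mul(2, Pow(s, 2)), 14))), Rational(-544, 3)), -1) = Pow(Add(Mul(Pow(s, 2), Add(Add(4, s), Add(14, Mul(2, Pow(s, 2))))), Rational(-544, 3)), -1) = Pow(Add(Mul(Pow(s, 2), Add(18, s, Mul(2, Pow(s, 2)))), Rational(-544, 3)), -1) = Pow(Add(Rational(-544, 3), Mul(Pow(s, 2), Add(18, s, Mul(2, Pow(s, 2))))), -1))
Pow(Add(Function('N')(-623), 472331), Rational(1, 2)) = Pow(Add(Mul(3, Pow(Add(-544, Mul(3, Pow(-623, 3)), Mul(6, Pow(-623, 4)), Mul(54, Pow(-623, 2))), -1)), 472331), Rational(1, 2)) = Pow(Add(Mul(3, Pow(Add(-544, Mul(3, -241804367), Mul(6, 150644120641), Mul(54, 388129)), -1)), 472331), Rational(1, 2)) = Pow(Add(Mul(3, Pow(Add(-544, -725413101, 903864723846, 20958966), -1)), 472331), Rational(1, 2)) = Pow(Add(Mul(3, Pow(903160269167, -1)), 472331), Rational(1, 2)) = Pow(Add(Mul(3, Rational(1, 903160269167)), 472331), Rational(1, 2)) = Pow(Add(Rational(3, 903160269167), 472331), Rational(1, 2)) = Pow(Rational(426590593095918280, 903160269167), Rational(1, 2)) = Mul(Rational(2, 903160269167), Pow(96319918721154931403458918190, Rational(1, 2)))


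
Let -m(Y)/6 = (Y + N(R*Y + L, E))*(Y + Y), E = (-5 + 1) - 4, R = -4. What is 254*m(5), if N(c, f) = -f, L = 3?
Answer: -198120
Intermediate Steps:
E = -8 (E = -4 - 4 = -8)
m(Y) = -12*Y*(8 + Y) (m(Y) = -6*(Y - 1*(-8))*(Y + Y) = -6*(Y + 8)*2*Y = -6*(8 + Y)*2*Y = -12*Y*(8 + Y))
254*m(5) = 254*(-12*5*(8 + 5)) = 254*(-12*5*13) = 254*(-780) = -198120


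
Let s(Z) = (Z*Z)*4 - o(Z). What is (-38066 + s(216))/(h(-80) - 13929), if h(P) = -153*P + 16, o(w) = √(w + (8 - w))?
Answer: -148558/1673 + 2*√2/1673 ≈ -88.796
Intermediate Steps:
o(w) = 2*√2 (o(w) = √8 = 2*√2)
s(Z) = -2*√2 + 4*Z² (s(Z) = (Z*Z)*4 - 2*√2 = Z²*4 - 2*√2 = 4*Z² - 2*√2 = -2*√2 + 4*Z²)
h(P) = 16 - 153*P
(-38066 + s(216))/(h(-80) - 13929) = (-38066 + (-2*√2 + 4*216²))/((16 - 153*(-80)) - 13929) = (-38066 + (-2*√2 + 4*46656))/((16 + 12240) - 13929) = (-38066 + (-2*√2 + 186624))/(12256 - 13929) = (-38066 + (186624 - 2*√2))/(-1673) = (148558 - 2*√2)*(-1/1673) = -148558/1673 + 2*√2/1673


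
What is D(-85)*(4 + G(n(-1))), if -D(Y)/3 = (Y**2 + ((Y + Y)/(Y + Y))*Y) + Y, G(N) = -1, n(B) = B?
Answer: -63495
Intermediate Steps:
D(Y) = -6*Y - 3*Y**2 (D(Y) = -3*((Y**2 + ((Y + Y)/(Y + Y))*Y) + Y) = -3*((Y**2 + ((2*Y)/((2*Y)))*Y) + Y) = -3*((Y**2 + ((2*Y)*(1/(2*Y)))*Y) + Y) = -3*((Y**2 + 1*Y) + Y) = -3*((Y**2 + Y) + Y) = -3*((Y + Y**2) + Y) = -3*(Y**2 + 2*Y) = -6*Y - 3*Y**2)
D(-85)*(4 + G(n(-1))) = (-3*(-85)*(2 - 85))*(4 - 1) = -3*(-85)*(-83)*3 = -21165*3 = -63495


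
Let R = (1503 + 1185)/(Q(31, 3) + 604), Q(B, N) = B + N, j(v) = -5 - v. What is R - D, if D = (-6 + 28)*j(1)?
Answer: 43452/319 ≈ 136.21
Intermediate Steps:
R = 1344/319 (R = (1503 + 1185)/((31 + 3) + 604) = 2688/(34 + 604) = 2688/638 = 2688*(1/638) = 1344/319 ≈ 4.2132)
D = -132 (D = (-6 + 28)*(-5 - 1*1) = 22*(-5 - 1) = 22*(-6) = -132)
R - D = 1344/319 - 1*(-132) = 1344/319 + 132 = 43452/319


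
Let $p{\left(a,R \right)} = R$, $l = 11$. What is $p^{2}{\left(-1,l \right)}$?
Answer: $121$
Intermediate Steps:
$p^{2}{\left(-1,l \right)} = 11^{2} = 121$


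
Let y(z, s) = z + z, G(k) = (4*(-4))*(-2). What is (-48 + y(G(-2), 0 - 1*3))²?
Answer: 256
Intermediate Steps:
G(k) = 32 (G(k) = -16*(-2) = 32)
y(z, s) = 2*z
(-48 + y(G(-2), 0 - 1*3))² = (-48 + 2*32)² = (-48 + 64)² = 16² = 256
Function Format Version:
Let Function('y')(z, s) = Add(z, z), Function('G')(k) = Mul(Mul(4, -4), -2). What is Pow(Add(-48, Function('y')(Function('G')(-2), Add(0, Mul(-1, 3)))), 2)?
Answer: 256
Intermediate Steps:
Function('G')(k) = 32 (Function('G')(k) = Mul(-16, -2) = 32)
Function('y')(z, s) = Mul(2, z)
Pow(Add(-48, Function('y')(Function('G')(-2), Add(0, Mul(-1, 3)))), 2) = Pow(Add(-48, Mul(2, 32)), 2) = Pow(Add(-48, 64), 2) = Pow(16, 2) = 256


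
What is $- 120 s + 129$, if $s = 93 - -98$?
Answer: $-22791$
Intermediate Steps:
$s = 191$ ($s = 93 + 98 = 191$)
$- 120 s + 129 = \left(-120\right) 191 + 129 = -22920 + 129 = -22791$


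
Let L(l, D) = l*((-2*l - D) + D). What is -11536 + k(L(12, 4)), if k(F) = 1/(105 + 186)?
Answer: -3356975/291 ≈ -11536.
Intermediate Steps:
L(l, D) = -2*l² (L(l, D) = l*((-D - 2*l) + D) = l*(-2*l) = -2*l²)
k(F) = 1/291
-11536 + k(L(12, 4)) = -11536 + 1/291 = -3356975/291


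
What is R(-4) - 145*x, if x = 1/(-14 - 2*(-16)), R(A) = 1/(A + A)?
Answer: -589/72 ≈ -8.1806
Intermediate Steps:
R(A) = 1/(2*A)
x = 1/18 (x = 1/(-14 + 32) = 1/18 ≈ 0.055556)
R(-4) - 145*x = (½)/(-4) - 145*1/18 = (½)*(-¼) - 145/18 = -⅛ - 145/18 = -589/72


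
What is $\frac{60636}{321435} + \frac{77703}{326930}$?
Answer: $\frac{2986679419}{7005782970} \approx 0.42632$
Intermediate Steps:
$\frac{60636}{321435} + \frac{77703}{326930} = 60636 \cdot \frac{1}{321435} + 77703 \cdot \frac{1}{326930} = \frac{20212}{107145} + \frac{77703}{326930} = \frac{2986679419}{7005782970}$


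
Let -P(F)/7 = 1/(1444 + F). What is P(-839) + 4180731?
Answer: 2529342248/605 ≈ 4.1807e+6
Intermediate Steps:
P(F) = -7/(1444 + F)
P(-839) + 4180731 = -7/(1444 - 839) + 4180731 = -7/605 + 4180731 = 2529342248/605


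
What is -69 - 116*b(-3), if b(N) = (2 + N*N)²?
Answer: -14105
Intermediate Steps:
b(N) = (2 + N²)²
-69 - 116*b(-3) = -69 - 116*(2 + (-3)²)² = -69 - 116*(2 + 9)² = -69 - 116*11² = -69 - 116*121 = -69 - 14036 = -14105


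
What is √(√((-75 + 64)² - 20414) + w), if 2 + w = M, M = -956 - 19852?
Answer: √(-20810 + I*√20293) ≈ 0.4937 + 144.26*I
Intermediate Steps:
M = -20808
w = -20810 (w = -2 - 20808 = -20810)
√(√((-75 + 64)² - 20414) + w) = √(√((-75 + 64)² - 20414) - 20810) = √(√((-11)² - 20414) - 20810) = √(√(121 - 20414) - 20810) = √(√(-20293) - 20810) = √(I*√20293 - 20810) = √(-20810 + I*√20293)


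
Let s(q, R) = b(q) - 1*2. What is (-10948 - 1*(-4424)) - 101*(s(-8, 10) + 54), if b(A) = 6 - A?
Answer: -13190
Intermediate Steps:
s(q, R) = 4 - q (s(q, R) = (6 - q) - 1*2 = (6 - q) - 2 = 4 - q)
(-10948 - 1*(-4424)) - 101*(s(-8, 10) + 54) = (-10948 - 1*(-4424)) - 101*((4 - 1*(-8)) + 54) = (-10948 + 4424) - 101*((4 + 8) + 54) = -6524 - 101*(12 + 54) = -6524 - 101*66 = -6524 - 6666 = -13190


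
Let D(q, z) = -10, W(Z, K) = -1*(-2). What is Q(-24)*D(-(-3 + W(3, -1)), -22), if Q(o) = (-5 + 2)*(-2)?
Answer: -60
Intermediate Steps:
W(Z, K) = 2
Q(o) = 6 (Q(o) = -3*(-2) = 6)
Q(-24)*D(-(-3 + W(3, -1)), -22) = 6*(-10) = -60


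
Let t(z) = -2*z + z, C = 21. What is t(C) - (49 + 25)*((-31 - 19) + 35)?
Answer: 1089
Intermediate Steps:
t(z) = -z
t(C) - (49 + 25)*((-31 - 19) + 35) = -1*21 - (49 + 25)*((-31 - 19) + 35) = -21 - 74*(-50 + 35) = -21 - 74*(-15) = -21 - 1*(-1110) = -21 + 1110 = 1089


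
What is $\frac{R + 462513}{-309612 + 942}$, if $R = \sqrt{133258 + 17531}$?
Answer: $- \frac{154171}{102890} - \frac{\sqrt{150789}}{308670} \approx -1.4997$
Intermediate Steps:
$R = \sqrt{150789} \approx 388.32$
$\frac{R + 462513}{-309612 + 942} = \frac{\sqrt{150789} + 462513}{-309612 + 942} = \frac{462513 + \sqrt{150789}}{-308670} = \left(462513 + \sqrt{150789}\right) \left(- \frac{1}{308670}\right) = - \frac{154171}{102890} - \frac{\sqrt{150789}}{308670}$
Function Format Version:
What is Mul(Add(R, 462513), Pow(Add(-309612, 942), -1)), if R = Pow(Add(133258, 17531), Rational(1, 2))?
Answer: Add(Rational(-154171, 102890), Mul(Rational(-1, 308670), Pow(150789, Rational(1, 2)))) ≈ -1.4997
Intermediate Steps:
R = Pow(150789, Rational(1, 2)) ≈ 388.32
Mul(Add(R, 462513), Pow(Add(-309612, 942), -1)) = Mul(Add(Pow(150789, Rational(1, 2)), 462513), Pow(Add(-309612, 942), -1)) = Mul(Add(462513, Pow(150789, Rational(1, 2))), Pow(-308670, -1)) = Mul(Add(462513, Pow(150789, Rational(1, 2))), Rational(-1, 308670)) = Add(Rational(-154171, 102890), Mul(Rational(-1, 308670), Pow(150789, Rational(1, 2))))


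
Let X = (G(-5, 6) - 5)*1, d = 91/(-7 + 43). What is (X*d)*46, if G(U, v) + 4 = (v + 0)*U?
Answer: -27209/6 ≈ -4534.8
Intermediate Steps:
G(U, v) = -4 + U*v (G(U, v) = -4 + (v + 0)*U = -4 + v*U = -4 + U*v)
d = 91/36 ≈ 2.5278
X = -39 (X = ((-4 - 5*6) - 5)*1 = ((-4 - 30) - 5)*1 = (-34 - 5)*1 = -39*1 = -39)
(X*d)*46 = -39*91/36*46 = -1183/12*46 = -27209/6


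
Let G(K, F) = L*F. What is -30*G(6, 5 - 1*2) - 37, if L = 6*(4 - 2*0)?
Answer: -2197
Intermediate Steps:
L = 24 (L = 6*(4 + 0) = 6*4 = 24)
G(K, F) = 24*F
-30*G(6, 5 - 1*2) - 37 = -720*(5 - 1*2) - 37 = -720*(5 - 2) - 37 = -720*3 - 37 = -30*72 - 37 = -2160 - 37 = -2197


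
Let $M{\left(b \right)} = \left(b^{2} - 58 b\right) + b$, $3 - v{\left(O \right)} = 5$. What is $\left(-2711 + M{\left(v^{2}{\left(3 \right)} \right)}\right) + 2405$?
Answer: $-518$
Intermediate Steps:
$v{\left(O \right)} = -2$ ($v{\left(O \right)} = 3 - 5 = -2$)
$M{\left(b \right)} = b^{2} - 57 b$
$\left(-2711 + M{\left(v^{2}{\left(3 \right)} \right)}\right) + 2405 = \left(-2711 + \left(-2\right)^{2} \left(-57 + \left(-2\right)^{2}\right)\right) + 2405 = \left(-2711 + 4 \left(-57 + 4\right)\right) + 2405 = \left(-2711 + 4 \left(-53\right)\right) + 2405 = \left(-2711 - 212\right) + 2405 = -2923 + 2405 = -518$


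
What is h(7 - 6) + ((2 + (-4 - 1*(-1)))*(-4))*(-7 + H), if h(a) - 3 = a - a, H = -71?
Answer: -309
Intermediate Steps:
h(a) = 3 (h(a) = 3 + (a - a) = 3 + 0 = 3)
h(7 - 6) + ((2 + (-4 - 1*(-1)))*(-4))*(-7 + H) = 3 + ((2 + (-4 - 1*(-1)))*(-4))*(-7 - 71) = 3 + ((2 + (-4 + 1))*(-4))*(-78) = 3 + ((2 - 3)*(-4))*(-78) = 3 - 1*(-4)*(-78) = 3 + 4*(-78) = 3 - 312 = -309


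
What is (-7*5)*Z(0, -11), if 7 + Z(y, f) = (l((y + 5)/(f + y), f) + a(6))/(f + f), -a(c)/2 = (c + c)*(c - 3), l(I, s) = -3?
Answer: 2765/22 ≈ 125.68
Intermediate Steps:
a(c) = -4*c*(-3 + c) (a(c) = -2*(c + c)*(c - 3) = -2*2*c*(-3 + c) = -4*c*(-3 + c))
Z(y, f) = -7 - 75/(2*f) (Z(y, f) = -7 + (-3 + 4*6*(3 - 1*6))/(f + f) = -7 + (-3 + 4*6*(3 - 6))/((2*f)) = -7 + (-3 + 4*6*(-3))*(1/(2*f)) = -7 + (-3 - 72)*(1/(2*f)) = -7 - 75/(2*f))
(-7*5)*Z(0, -11) = (-7*5)*(-7 - 75/2/(-11)) = -35*(-7 - 75/2*(-1/11)) = -35*(-7 + 75/22) = -35*(-79/22) = 2765/22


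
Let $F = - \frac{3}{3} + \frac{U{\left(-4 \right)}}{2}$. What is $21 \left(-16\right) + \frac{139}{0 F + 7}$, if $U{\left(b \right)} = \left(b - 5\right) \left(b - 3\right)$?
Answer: $- \frac{2213}{7} \approx -316.14$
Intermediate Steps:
$U{\left(b \right)} = \left(-5 + b\right) \left(-3 + b\right)$
$F = \frac{61}{2}$ ($F = - \frac{3}{3} + \frac{15 + \left(-4\right)^{2} - -32}{2} = \left(-3\right) \frac{1}{3} + \left(15 + 16 + 32\right) \frac{1}{2} = -1 + 63 \cdot \frac{1}{2} = -1 + \frac{63}{2} = \frac{61}{2} \approx 30.5$)
$21 \left(-16\right) + \frac{139}{0 F + 7} = 21 \left(-16\right) + \frac{139}{0 \cdot \frac{61}{2} + 7} = -336 + \frac{139}{0 + 7} = -336 + \frac{139}{7} = - \frac{2213}{7}$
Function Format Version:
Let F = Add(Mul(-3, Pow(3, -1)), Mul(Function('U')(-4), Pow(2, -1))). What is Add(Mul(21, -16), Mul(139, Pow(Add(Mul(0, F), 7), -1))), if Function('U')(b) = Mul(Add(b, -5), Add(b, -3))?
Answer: Rational(-2213, 7) ≈ -316.14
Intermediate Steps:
Function('U')(b) = Mul(Add(-5, b), Add(-3, b))
F = Rational(61, 2) (F = Add(Mul(-3, Pow(3, -1)), Mul(Add(15, Pow(-4, 2), Mul(-8, -4)), Pow(2, -1))) = Add(Mul(-3, Rational(1, 3)), Mul(Add(15, 16, 32), Rational(1, 2))) = Add(-1, Mul(63, Rational(1, 2))) = Add(-1, Rational(63, 2)) = Rational(61, 2) ≈ 30.500)
Add(Mul(21, -16), Mul(139, Pow(Add(Mul(0, F), 7), -1))) = Add(Mul(21, -16), Mul(139, Pow(Add(Mul(0, Rational(61, 2)), 7), -1))) = Add(-336, Mul(139, Pow(Add(0, 7), -1))) = Add(-336, Mul(139, Pow(7, -1))) = Add(-336, Mul(139, Rational(1, 7))) = Add(-336, Rational(139, 7)) = Rational(-2213, 7)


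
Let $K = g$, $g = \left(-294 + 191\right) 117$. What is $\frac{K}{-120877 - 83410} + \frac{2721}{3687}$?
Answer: $\frac{200098988}{251068723} \approx 0.79699$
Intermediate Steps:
$g = -12051$ ($g = \left(-103\right) 117 = -12051$)
$K = -12051$
$\frac{K}{-120877 - 83410} + \frac{2721}{3687} = - \frac{12051}{-120877 - 83410} + \frac{2721}{3687} = - \frac{12051}{-204287} + 2721 \cdot \frac{1}{3687} = \left(-12051\right) \left(- \frac{1}{204287}\right) + \frac{907}{1229} = \frac{12051}{204287} + \frac{907}{1229} = \frac{200098988}{251068723}$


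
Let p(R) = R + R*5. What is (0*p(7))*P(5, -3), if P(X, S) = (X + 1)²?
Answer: 0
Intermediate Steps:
P(X, S) = (1 + X)²
p(R) = 6*R (p(R) = R + 5*R = 6*R)
(0*p(7))*P(5, -3) = (0*(6*7))*(1 + 5)² = (0*42)*6² = 0*36 = 0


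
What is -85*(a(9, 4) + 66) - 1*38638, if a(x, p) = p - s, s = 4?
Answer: -44248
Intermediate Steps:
a(x, p) = -4 + p (a(x, p) = p - 1*4 = p - 4 = -4 + p)
-85*(a(9, 4) + 66) - 1*38638 = -85*((-4 + 4) + 66) - 1*38638 = -85*(0 + 66) - 38638 = -85*66 - 38638 = -5610 - 38638 = -44248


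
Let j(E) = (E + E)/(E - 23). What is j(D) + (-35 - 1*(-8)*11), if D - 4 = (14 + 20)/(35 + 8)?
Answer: 41087/783 ≈ 52.474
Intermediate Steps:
D = 206/43 (D = 4 + (14 + 20)/(35 + 8) = 4 + 34/43 = 206/43 ≈ 4.7907)
j(E) = 2*E/(-23 + E) (j(E) = (2*E)/(-23 + E) = 2*E/(-23 + E))
j(D) + (-35 - 1*(-8)*11) = 2*(206/43)/(-23 + 206/43) + (-35 - 1*(-8)*11) = 2*(206/43)/(-783/43) + (-35 + 8*11) = 2*(206/43)*(-43/783) + (-35 + 88) = -412/783 + 53 = 41087/783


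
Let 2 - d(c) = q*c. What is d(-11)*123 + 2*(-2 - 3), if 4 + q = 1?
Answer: -3823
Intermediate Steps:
q = -3 (q = -4 + 1 = -3)
d(c) = 2 + 3*c (d(c) = 2 - (-3)*c = 2 + 3*c)
d(-11)*123 + 2*(-2 - 3) = (2 + 3*(-11))*123 + 2*(-2 - 3) = (2 - 33)*123 + 2*(-5) = -31*123 - 10 = -3813 - 10 = -3823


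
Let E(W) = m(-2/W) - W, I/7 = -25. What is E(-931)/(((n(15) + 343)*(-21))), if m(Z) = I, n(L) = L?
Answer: -18/179 ≈ -0.10056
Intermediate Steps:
I = -175 (I = 7*(-25) = -175)
m(Z) = -175
E(W) = -175 - W
E(-931)/(((n(15) + 343)*(-21))) = (-175 - 1*(-931))/(((15 + 343)*(-21))) = (-175 + 931)/((358*(-21))) = 756/(-7518) = 756*(-1/7518) = -18/179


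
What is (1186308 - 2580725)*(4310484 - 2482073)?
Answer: -2549567381387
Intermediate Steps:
(1186308 - 2580725)*(4310484 - 2482073) = -1394417*1828411 = -2549567381387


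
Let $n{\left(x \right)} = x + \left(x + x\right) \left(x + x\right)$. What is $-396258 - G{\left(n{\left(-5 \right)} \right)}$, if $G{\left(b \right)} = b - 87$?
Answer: $-396266$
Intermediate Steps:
$n{\left(x \right)} = x + 4 x^{2}$ ($n{\left(x \right)} = x + 2 x 2 x = x + 4 x^{2}$)
$G{\left(b \right)} = -87 + b$
$-396258 - G{\left(n{\left(-5 \right)} \right)} = -396258 - \left(-87 - 5 \left(1 + 4 \left(-5\right)\right)\right) = -396258 - \left(-87 - 5 \left(1 - 20\right)\right) = -396258 - \left(-87 - -95\right) = -396258 - \left(-87 + 95\right) = -396258 - 8 = -396266$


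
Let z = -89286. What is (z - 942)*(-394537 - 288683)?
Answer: 61645574160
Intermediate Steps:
(z - 942)*(-394537 - 288683) = (-89286 - 942)*(-394537 - 288683) = -90228*(-683220) = 61645574160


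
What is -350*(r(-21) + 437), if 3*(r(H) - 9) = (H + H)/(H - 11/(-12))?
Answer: -37678900/241 ≈ -1.5634e+5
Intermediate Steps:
r(H) = 9 + 2*H/(3*(11/12 + H)) (r(H) = 9 + ((H + H)/(H - 11/(-12)))/3 = 9 + ((2*H)/(H - 11*(-1/12)))/3 = 9 + ((2*H)/(H + 11/12))/3 = 9 + ((2*H)/(11/12 + H))/3 = 9 + (2*H/(11/12 + H))/3 = 9 + 2*H/(3*(11/12 + H)))
-350*(r(-21) + 437) = -350*((99 + 116*(-21))/(11 + 12*(-21)) + 437) = -350*((99 - 2436)/(11 - 252) + 437) = -350*(-2337/(-241) + 437) = -350*(-1/241*(-2337) + 437) = -350*(2337/241 + 437) = -350*107654/241 = -37678900/241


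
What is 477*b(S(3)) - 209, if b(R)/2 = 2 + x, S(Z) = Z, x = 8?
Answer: 9331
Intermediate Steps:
b(R) = 20 (b(R) = 2*(2 + 8) = 2*10 = 20)
477*b(S(3)) - 209 = 477*20 - 209 = 9540 - 209 = 9331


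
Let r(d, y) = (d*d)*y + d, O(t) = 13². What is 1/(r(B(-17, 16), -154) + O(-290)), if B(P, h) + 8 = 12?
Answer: -1/2291 ≈ -0.00043649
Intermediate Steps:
O(t) = 169
B(P, h) = 4 (B(P, h) = -8 + 12 = 4)
r(d, y) = d + y*d² (r(d, y) = d²*y + d = y*d² + d = d + y*d²)
1/(r(B(-17, 16), -154) + O(-290)) = 1/(4*(1 + 4*(-154)) + 169) = 1/(4*(1 - 616) + 169) = 1/(4*(-615) + 169) = 1/(-2460 + 169) = 1/(-2291) = -1/2291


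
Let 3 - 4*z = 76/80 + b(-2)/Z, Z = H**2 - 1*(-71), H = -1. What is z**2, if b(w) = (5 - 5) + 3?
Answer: 58081/230400 ≈ 0.25209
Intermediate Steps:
Z = 72 (Z = (-1)**2 - 1*(-71) = 1 + 71 = 72)
b(w) = 3 (b(w) = 0 + 3 = 3)
z = 241/480 (z = 3/4 - (76/80 + 3/72)/4 = 3/4 - (76*(1/80) + 3*(1/72))/4 = 3/4 - (19/20 + 1/24)/4 = 3/4 - 1/4*119/120 = 3/4 - 119/480 = 241/480 ≈ 0.50208)
z**2 = (241/480)**2 = 58081/230400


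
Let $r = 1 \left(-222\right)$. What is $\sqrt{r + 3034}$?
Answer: $2 \sqrt{703} \approx 53.028$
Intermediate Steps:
$r = -222$
$\sqrt{r + 3034} = \sqrt{-222 + 3034} = \sqrt{2812} = 2 \sqrt{703}$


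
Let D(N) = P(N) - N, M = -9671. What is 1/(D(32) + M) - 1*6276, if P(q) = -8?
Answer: -60946237/9711 ≈ -6276.0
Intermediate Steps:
D(N) = -8 - N
1/(D(32) + M) - 1*6276 = 1/((-8 - 1*32) - 9671) - 1*6276 = 1/((-8 - 32) - 9671) - 6276 = 1/(-40 - 9671) - 6276 = 1/(-9711) - 6276 = -1/9711 - 6276 = -60946237/9711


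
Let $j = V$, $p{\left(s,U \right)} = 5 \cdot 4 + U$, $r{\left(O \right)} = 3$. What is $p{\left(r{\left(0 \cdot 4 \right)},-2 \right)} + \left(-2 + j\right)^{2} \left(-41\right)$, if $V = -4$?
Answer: $-1458$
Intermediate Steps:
$p{\left(s,U \right)} = 20 + U$
$j = -4$
$p{\left(r{\left(0 \cdot 4 \right)},-2 \right)} + \left(-2 + j\right)^{2} \left(-41\right) = \left(20 - 2\right) + \left(-2 - 4\right)^{2} \left(-41\right) = 18 + \left(-6\right)^{2} \left(-41\right) = 18 + 36 \left(-41\right) = 18 - 1476 = -1458$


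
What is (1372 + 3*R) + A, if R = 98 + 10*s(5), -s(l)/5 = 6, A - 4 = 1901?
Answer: 2671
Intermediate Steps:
A = 1905 (A = 4 + 1901 = 1905)
s(l) = -30 (s(l) = -5*6 = -30)
R = -202 (R = 98 + 10*(-30) = 98 - 300 = -202)
(1372 + 3*R) + A = (1372 + 3*(-202)) + 1905 = (1372 - 606) + 1905 = 766 + 1905 = 2671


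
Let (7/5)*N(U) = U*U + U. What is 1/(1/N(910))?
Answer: 592150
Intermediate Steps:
N(U) = 5*U/7 + 5*U²/7 (N(U) = 5*(U*U + U)/7 = 5*(U² + U)/7 = 5*(U + U²)/7 = 5*U/7 + 5*U²/7)
1/(1/N(910)) = 1/(1/((5/7)*910*(1 + 910))) = 1/(1/((5/7)*910*911)) = 1/(1/592150) = 592150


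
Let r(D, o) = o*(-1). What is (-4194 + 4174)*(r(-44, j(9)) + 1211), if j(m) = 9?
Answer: -24040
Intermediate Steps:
r(D, o) = -o
(-4194 + 4174)*(r(-44, j(9)) + 1211) = (-4194 + 4174)*(-1*9 + 1211) = -20*(-9 + 1211) = -20*1202 = -24040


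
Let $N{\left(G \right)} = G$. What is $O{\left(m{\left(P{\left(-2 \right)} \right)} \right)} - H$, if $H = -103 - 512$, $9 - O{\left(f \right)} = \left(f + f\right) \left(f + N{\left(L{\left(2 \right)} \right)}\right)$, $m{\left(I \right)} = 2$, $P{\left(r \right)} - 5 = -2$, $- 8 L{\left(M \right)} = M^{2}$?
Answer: $618$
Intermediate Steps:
$L{\left(M \right)} = - \frac{M^{2}}{8}$
$P{\left(r \right)} = 3$ ($P{\left(r \right)} = 5 - 2 = 3$)
$O{\left(f \right)} = 9 - 2 f \left(- \frac{1}{2} + f\right)$ ($O{\left(f \right)} = 9 - \left(f + f\right) \left(f - \frac{2^{2}}{8}\right) = 9 - 2 f \left(f - \frac{1}{2}\right) = 9 - 2 f \left(- \frac{1}{2} + f\right)$)
$H = -615$ ($H = -103 - 512 = -615$)
$O{\left(m{\left(P{\left(-2 \right)} \right)} \right)} - H = \left(9 + 2 - 2 \cdot 2^{2}\right) - -615 = \left(9 + 2 - 8\right) + 615 = 3 + 615 = 618$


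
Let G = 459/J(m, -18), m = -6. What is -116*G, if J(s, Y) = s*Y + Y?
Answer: -2958/5 ≈ -591.60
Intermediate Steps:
J(s, Y) = Y + Y*s (J(s, Y) = Y*s + Y = Y + Y*s)
G = 51/10 (G = 459/((-18*(1 - 6))) = 459/((-18*(-5))) = 459/90 = 459*(1/90) = 51/10 ≈ 5.1000)
-116*G = -116*51/10 = -2958/5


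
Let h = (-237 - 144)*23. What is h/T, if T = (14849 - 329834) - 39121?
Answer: 8763/354106 ≈ 0.024747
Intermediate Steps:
T = -354106 (T = -314985 - 39121 = -354106)
h = -8763 (h = -381*23 = -8763)
h/T = -8763/(-354106) = -8763*(-1/354106) = 8763/354106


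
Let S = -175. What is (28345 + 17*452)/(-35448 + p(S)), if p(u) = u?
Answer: -5147/5089 ≈ -1.0114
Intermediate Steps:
(28345 + 17*452)/(-35448 + p(S)) = (28345 + 17*452)/(-35448 - 175) = (28345 + 7684)/(-35623) = 36029*(-1/35623) = -5147/5089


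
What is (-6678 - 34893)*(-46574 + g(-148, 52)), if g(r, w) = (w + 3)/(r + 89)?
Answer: 114233823891/59 ≈ 1.9362e+9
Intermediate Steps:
g(r, w) = (3 + w)/(89 + r)
(-6678 - 34893)*(-46574 + g(-148, 52)) = (-6678 - 34893)*(-46574 + (3 + 52)/(89 - 148)) = -41571*(-46574 + 55/(-59)) = -41571*(-46574 - 1/59*55) = -41571*(-46574 - 55/59) = -41571*(-2747921/59) = 114233823891/59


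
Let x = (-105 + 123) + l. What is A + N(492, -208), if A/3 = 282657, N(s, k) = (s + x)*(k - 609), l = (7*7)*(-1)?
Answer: 471334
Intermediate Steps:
l = -49 (l = 49*(-1) = -49)
x = -31 (x = (-105 + 123) - 49 = 18 - 49 = -31)
N(s, k) = (-609 + k)*(-31 + s) (N(s, k) = (s - 31)*(k - 609) = (-31 + s)*(-609 + k) = (-609 + k)*(-31 + s))
A = 847971 (A = 3*282657 = 847971)
A + N(492, -208) = 847971 + (18879 - 609*492 - 31*(-208) - 208*492) = 847971 + (18879 - 299628 + 6448 - 102336) = 847971 - 376637 = 471334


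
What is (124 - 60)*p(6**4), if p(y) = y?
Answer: 82944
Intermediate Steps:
(124 - 60)*p(6**4) = (124 - 60)*6**4 = 64*1296 = 82944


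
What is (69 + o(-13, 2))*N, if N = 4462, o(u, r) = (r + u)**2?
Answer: 847780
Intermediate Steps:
(69 + o(-13, 2))*N = (69 + (2 - 13)**2)*4462 = (69 + (-11)**2)*4462 = (69 + 121)*4462 = 190*4462 = 847780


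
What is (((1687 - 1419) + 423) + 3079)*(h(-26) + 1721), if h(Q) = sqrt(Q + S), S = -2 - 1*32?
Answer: 6488170 + 7540*I*sqrt(15) ≈ 6.4882e+6 + 29202.0*I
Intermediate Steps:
S = -34 (S = -2 - 32 = -34)
h(Q) = sqrt(-34 + Q) (h(Q) = sqrt(Q - 34) = sqrt(-34 + Q))
(((1687 - 1419) + 423) + 3079)*(h(-26) + 1721) = (((1687 - 1419) + 423) + 3079)*(sqrt(-34 - 26) + 1721) = ((268 + 423) + 3079)*(sqrt(-60) + 1721) = (691 + 3079)*(2*I*sqrt(15) + 1721) = 3770*(1721 + 2*I*sqrt(15)) = 6488170 + 7540*I*sqrt(15)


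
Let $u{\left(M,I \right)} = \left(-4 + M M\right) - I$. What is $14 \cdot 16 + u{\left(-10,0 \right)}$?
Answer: $320$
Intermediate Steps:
$u{\left(M,I \right)} = -4 + M^{2} - I$ ($u{\left(M,I \right)} = \left(-4 + M^{2}\right) - I = -4 + M^{2} - I$)
$14 \cdot 16 + u{\left(-10,0 \right)} = 14 \cdot 16 - \left(4 - \left(-10\right)^{2}\right) = 224 + \left(-4 + 100 + 0\right) = 224 + 96 = 320$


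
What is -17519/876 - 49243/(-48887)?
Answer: -813314485/42825012 ≈ -18.992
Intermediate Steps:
-17519/876 - 49243/(-48887) = -17519*1/876 - 49243*(-1/48887) = -17519/876 + 49243/48887 = -813314485/42825012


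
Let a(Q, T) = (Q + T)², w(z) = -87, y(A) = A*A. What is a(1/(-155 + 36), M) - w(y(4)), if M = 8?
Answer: 2136408/14161 ≈ 150.87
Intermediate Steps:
y(A) = A²
a(1/(-155 + 36), M) - w(y(4)) = (1/(-155 + 36) + 8)² - 1*(-87) = (1/(-119) + 8)² + 87 = (-1/119 + 8)² + 87 = (951/119)² + 87 = 904401/14161 + 87 = 2136408/14161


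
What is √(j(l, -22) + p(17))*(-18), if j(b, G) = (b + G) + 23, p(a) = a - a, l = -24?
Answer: -18*I*√23 ≈ -86.325*I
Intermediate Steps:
p(a) = 0
j(b, G) = 23 + G + b (j(b, G) = (G + b) + 23 = 23 + G + b)
√(j(l, -22) + p(17))*(-18) = √((23 - 22 - 24) + 0)*(-18) = √(-23 + 0)*(-18) = √(-23)*(-18) = (I*√23)*(-18) = -18*I*√23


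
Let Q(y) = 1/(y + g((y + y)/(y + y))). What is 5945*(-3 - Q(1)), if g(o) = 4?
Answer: -19024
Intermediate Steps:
Q(y) = 1/(4 + y) (Q(y) = 1/(y + 4) = 1/(4 + y))
5945*(-3 - Q(1)) = 5945*(-3 - 1/(4 + 1)) = 5945*(-3 - 1/5) = 5945*(-16/5) = -19024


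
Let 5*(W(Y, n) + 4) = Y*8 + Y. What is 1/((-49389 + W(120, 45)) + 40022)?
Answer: -1/9155 ≈ -0.00010923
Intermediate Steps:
W(Y, n) = -4 + 9*Y/5 (W(Y, n) = -4 + (Y*8 + Y)/5 = -4 + (8*Y + Y)/5 = -4 + (9*Y)/5 = -4 + 9*Y/5)
1/((-49389 + W(120, 45)) + 40022) = 1/((-49389 + (-4 + (9/5)*120)) + 40022) = 1/((-49389 + (-4 + 216)) + 40022) = 1/((-49389 + 212) + 40022) = 1/(-49177 + 40022) = 1/(-9155) = -1/9155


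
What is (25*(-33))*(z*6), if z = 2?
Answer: -9900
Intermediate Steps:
(25*(-33))*(z*6) = (25*(-33))*(2*6) = -825*12 = -9900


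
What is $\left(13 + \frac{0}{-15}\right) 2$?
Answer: $26$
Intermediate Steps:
$\left(13 + \frac{0}{-15}\right) 2 = \left(13 + 0 \left(- \frac{1}{15}\right)\right) 2 = \left(13 + 0\right) 2 = 13 \cdot 2 = 26$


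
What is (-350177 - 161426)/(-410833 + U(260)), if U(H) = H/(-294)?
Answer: 75205641/60392581 ≈ 1.2453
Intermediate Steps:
U(H) = -H/294 (U(H) = H*(-1/294) = -H/294)
(-350177 - 161426)/(-410833 + U(260)) = (-350177 - 161426)/(-410833 - 1/294*260) = -511603/(-410833 - 130/147) = -511603/(-60392581/147) = -511603*(-147/60392581) = 75205641/60392581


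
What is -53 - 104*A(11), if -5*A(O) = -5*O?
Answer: -1197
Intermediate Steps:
A(O) = O (A(O) = -(-1)*O = O)
-53 - 104*A(11) = -53 - 104*11 = -53 - 1144 = -1197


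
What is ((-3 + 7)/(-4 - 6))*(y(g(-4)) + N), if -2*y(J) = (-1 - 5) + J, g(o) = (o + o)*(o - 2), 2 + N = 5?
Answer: 36/5 ≈ 7.2000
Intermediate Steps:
N = 3 (N = -2 + 5 = 3)
g(o) = 2*o*(-2 + o) (g(o) = (2*o)*(-2 + o) = 2*o*(-2 + o))
y(J) = 3 - J/2 (y(J) = -((-1 - 5) + J)/2 = -(-6 + J)/2 = 3 - J/2)
((-3 + 7)/(-4 - 6))*(y(g(-4)) + N) = ((-3 + 7)/(-4 - 6))*((3 - (-4)*(-2 - 4)) + 3) = (4/(-10))*((3 - (-4)*(-6)) + 3) = (4*(-⅒))*((3 - ½*48) + 3) = -2*((3 - 24) + 3)/5 = -2*(-21 + 3)/5 = -⅖*(-18) = 36/5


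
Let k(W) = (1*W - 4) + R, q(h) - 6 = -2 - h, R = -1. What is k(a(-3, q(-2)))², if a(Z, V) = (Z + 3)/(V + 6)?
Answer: 25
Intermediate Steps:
q(h) = 4 - h (q(h) = 6 + (-2 - h) = 4 - h)
a(Z, V) = (3 + Z)/(6 + V)
k(W) = -5 + W (k(W) = (1*W - 4) - 1 = (W - 4) - 1 = (-4 + W) - 1 = -5 + W)
k(a(-3, q(-2)))² = (-5 + (3 - 3)/(6 + (4 - 1*(-2))))² = (-5 + 0/(6 + (4 + 2)))² = (-5 + 0/(6 + 6))² = (-5 + 0/12)² = (-5 + (1/12)*0)² = (-5 + 0)² = (-5)² = 25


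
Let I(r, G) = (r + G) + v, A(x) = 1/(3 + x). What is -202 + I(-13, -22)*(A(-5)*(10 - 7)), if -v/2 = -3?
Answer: -317/2 ≈ -158.50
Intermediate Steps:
v = 6 (v = -2*(-3) = 6)
I(r, G) = 6 + G + r (I(r, G) = (r + G) + 6 = (G + r) + 6 = 6 + G + r)
-202 + I(-13, -22)*(A(-5)*(10 - 7)) = -202 + (6 - 22 - 13)*((10 - 7)/(3 - 5)) = -202 - 29*3/(-2) = -202 - (-29)*3/2 = -202 - 29*(-3/2) = -202 + 87/2 = -317/2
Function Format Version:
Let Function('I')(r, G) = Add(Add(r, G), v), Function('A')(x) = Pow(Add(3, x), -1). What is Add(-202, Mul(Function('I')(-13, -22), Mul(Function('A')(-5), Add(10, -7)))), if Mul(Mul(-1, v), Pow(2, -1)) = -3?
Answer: Rational(-317, 2) ≈ -158.50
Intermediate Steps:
v = 6 (v = Mul(-2, -3) = 6)
Function('I')(r, G) = Add(6, G, r) (Function('I')(r, G) = Add(Add(r, G), 6) = Add(Add(G, r), 6) = Add(6, G, r))
Add(-202, Mul(Function('I')(-13, -22), Mul(Function('A')(-5), Add(10, -7)))) = Add(-202, Mul(Add(6, -22, -13), Mul(Pow(Add(3, -5), -1), Add(10, -7)))) = Add(-202, Mul(-29, Mul(Pow(-2, -1), 3))) = Add(-202, Mul(-29, Mul(Rational(-1, 2), 3))) = Add(-202, Mul(-29, Rational(-3, 2))) = Add(-202, Rational(87, 2)) = Rational(-317, 2)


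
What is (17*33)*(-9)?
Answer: -5049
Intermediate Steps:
(17*33)*(-9) = 561*(-9) = -5049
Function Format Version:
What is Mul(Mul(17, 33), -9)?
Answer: -5049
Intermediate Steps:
Mul(Mul(17, 33), -9) = Mul(561, -9) = -5049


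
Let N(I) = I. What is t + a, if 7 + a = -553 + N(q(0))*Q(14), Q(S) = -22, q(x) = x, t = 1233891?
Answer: 1233331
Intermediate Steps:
a = -560 (a = -7 + (-553 + 0*(-22)) = -7 + (-553 + 0) = -7 - 553 = -560)
t + a = 1233891 - 560 = 1233331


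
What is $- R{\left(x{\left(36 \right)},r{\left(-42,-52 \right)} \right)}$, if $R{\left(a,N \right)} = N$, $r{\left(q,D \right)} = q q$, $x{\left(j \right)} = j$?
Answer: $-1764$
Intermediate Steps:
$r{\left(q,D \right)} = q^{2}$
$- R{\left(x{\left(36 \right)},r{\left(-42,-52 \right)} \right)} = - \left(-42\right)^{2} = \left(-1\right) 1764 = -1764$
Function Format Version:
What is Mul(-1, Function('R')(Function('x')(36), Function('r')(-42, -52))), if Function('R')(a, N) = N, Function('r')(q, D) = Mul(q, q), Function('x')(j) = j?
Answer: -1764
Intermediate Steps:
Function('r')(q, D) = Pow(q, 2)
Mul(-1, Function('R')(Function('x')(36), Function('r')(-42, -52))) = Mul(-1, Pow(-42, 2)) = Mul(-1, 1764) = -1764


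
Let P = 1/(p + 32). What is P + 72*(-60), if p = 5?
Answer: -159839/37 ≈ -4320.0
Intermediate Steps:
P = 1/37 (P = 1/(5 + 32) = 1/37 ≈ 0.027027)
P + 72*(-60) = 1/37 + 72*(-60) = 1/37 - 4320 = -159839/37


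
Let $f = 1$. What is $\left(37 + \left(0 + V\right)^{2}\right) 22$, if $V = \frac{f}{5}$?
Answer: $\frac{20372}{25} \approx 814.88$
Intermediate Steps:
$V = \frac{1}{5}$ ($V = 1 \cdot \frac{1}{5} = \frac{1}{5} \approx 0.2$)
$\left(37 + \left(0 + V\right)^{2}\right) 22 = \left(37 + \left(0 + \frac{1}{5}\right)^{2}\right) 22 = \left(37 + \left(\frac{1}{5}\right)^{2}\right) 22 = \left(37 + \frac{1}{25}\right) 22 = \frac{926}{25} \cdot 22 = \frac{20372}{25}$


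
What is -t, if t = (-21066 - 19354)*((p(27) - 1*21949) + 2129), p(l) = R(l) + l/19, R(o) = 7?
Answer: -15214896400/19 ≈ -8.0078e+8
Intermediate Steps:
p(l) = 7 + l/19
t = 15214896400/19 (t = (-21066 - 19354)*(((7 + (1/19)*27) - 1*21949) + 2129) = -40420*(((7 + 27/19) - 21949) + 2129) = -40420*((160/19 - 21949) + 2129) = -40420*(-416871/19 + 2129) = -40420*(-376420/19) = 15214896400/19 ≈ 8.0078e+8)
-t = -1*15214896400/19 = -15214896400/19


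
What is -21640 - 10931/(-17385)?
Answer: -376200469/17385 ≈ -21639.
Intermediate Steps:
-21640 - 10931/(-17385) = -21640 - 10931*(-1/17385) = -21640 + 10931/17385 = -376200469/17385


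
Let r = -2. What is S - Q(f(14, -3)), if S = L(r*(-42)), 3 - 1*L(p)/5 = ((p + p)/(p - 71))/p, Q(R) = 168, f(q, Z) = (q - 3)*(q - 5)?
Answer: -1999/13 ≈ -153.77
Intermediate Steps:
f(q, Z) = (-5 + q)*(-3 + q) (f(q, Z) = (-3 + q)*(-5 + q) = (-5 + q)*(-3 + q))
L(p) = 15 - 10/(-71 + p) (L(p) = 15 - 5*(p + p)/(p - 71)/p = 15 - 5*(2*p)/(-71 + p)/p = 15 - 5*2*p/(-71 + p)/p = 15 - 10/(-71 + p))
S = 185/13 (S = 5*(-215 + 3*(-2*(-42)))/(-71 - 2*(-42)) = 5*(-215 + 3*84)/(-71 + 84) = 5*(-215 + 252)/13 = 5*(1/13)*37 = 185/13 ≈ 14.231)
S - Q(f(14, -3)) = 185/13 - 1*168 = 185/13 - 168 = -1999/13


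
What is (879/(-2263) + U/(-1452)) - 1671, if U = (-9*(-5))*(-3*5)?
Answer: -1830149193/1095292 ≈ -1670.9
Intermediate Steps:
U = -675 (U = 45*(-15) = -675)
(879/(-2263) + U/(-1452)) - 1671 = (879/(-2263) - 675/(-1452)) - 1671 = (879*(-1/2263) - 675*(-1/1452)) - 1671 = (-879/2263 + 225/484) - 1671 = 83739/1095292 - 1671 = -1830149193/1095292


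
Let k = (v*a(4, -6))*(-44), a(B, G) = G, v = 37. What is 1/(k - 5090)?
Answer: 1/4678 ≈ 0.00021377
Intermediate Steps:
k = 9768 (k = (37*(-6))*(-44) = -222*(-44) = 9768)
1/(k - 5090) = 1/(9768 - 5090) = 1/4678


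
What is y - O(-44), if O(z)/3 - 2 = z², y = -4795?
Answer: -10609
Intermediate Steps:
O(z) = 6 + 3*z²
y - O(-44) = -4795 - (6 + 3*(-44)²) = -4795 - (6 + 3*1936) = -4795 - (6 + 5808) = -4795 - 1*5814 = -4795 - 5814 = -10609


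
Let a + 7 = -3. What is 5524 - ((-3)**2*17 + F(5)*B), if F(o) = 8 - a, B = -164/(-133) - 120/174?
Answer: 20678219/3857 ≈ 5361.2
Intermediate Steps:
a = -10 (a = -7 - 3 = -10)
B = 2096/3857 (B = -164*(-1/133) - 120*1/174 = 164/133 - 20/29 = 2096/3857 ≈ 0.54343)
F(o) = 18 (F(o) = 8 - 1*(-10) = 8 + 10 = 18)
5524 - ((-3)**2*17 + F(5)*B) = 5524 - ((-3)**2*17 + 18*(2096/3857)) = 5524 - (9*17 + 37728/3857) = 5524 - (153 + 37728/3857) = 5524 - 1*627849/3857 = 5524 - 627849/3857 = 20678219/3857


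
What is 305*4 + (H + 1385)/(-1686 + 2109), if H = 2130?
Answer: 519575/423 ≈ 1228.3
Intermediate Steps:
305*4 + (H + 1385)/(-1686 + 2109) = 305*4 + (2130 + 1385)/(-1686 + 2109) = 1220 + 3515/423 = 519575/423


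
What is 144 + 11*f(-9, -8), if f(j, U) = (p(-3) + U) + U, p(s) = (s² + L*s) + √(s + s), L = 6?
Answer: -131 + 11*I*√6 ≈ -131.0 + 26.944*I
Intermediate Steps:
p(s) = s² + 6*s + √2*√s (p(s) = (s² + 6*s) + √(s + s) = (s² + 6*s) + √(2*s) = (s² + 6*s) + √2*√s = s² + 6*s + √2*√s)
f(j, U) = -9 + 2*U + I*√6 (f(j, U) = (((-3)² + 6*(-3) + √2*√(-3)) + U) + U = ((9 - 18 + √2*(I*√3)) + U) + U = ((9 - 18 + I*√6) + U) + U = ((-9 + I*√6) + U) + U = (-9 + U + I*√6) + U = -9 + 2*U + I*√6)
144 + 11*f(-9, -8) = 144 + 11*(-9 + 2*(-8) + I*√6) = 144 + 11*(-9 - 16 + I*√6) = 144 + 11*(-25 + I*√6) = 144 + (-275 + 11*I*√6) = -131 + 11*I*√6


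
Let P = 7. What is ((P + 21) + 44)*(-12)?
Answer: -864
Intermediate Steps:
((P + 21) + 44)*(-12) = ((7 + 21) + 44)*(-12) = (28 + 44)*(-12) = 72*(-12) = -864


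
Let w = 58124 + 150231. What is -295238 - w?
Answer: -503593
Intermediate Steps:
w = 208355
-295238 - w = -295238 - 1*208355 = -295238 - 208355 = -503593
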